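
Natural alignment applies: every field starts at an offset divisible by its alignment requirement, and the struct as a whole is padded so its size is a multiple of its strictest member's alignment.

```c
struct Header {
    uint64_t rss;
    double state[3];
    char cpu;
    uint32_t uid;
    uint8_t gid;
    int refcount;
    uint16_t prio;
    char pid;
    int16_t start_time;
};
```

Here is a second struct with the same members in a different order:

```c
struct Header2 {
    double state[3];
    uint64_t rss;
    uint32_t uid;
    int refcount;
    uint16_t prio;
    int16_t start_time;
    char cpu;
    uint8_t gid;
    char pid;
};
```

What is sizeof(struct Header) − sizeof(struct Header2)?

8

@0: rss [8B, align 8] → 8
@8: state [24B, align 8] → 32
@32: cpu [1B, align 1] → 33
+3 pad (align 4)
@36: uid [4B, align 4] → 40
@40: gid [1B, align 1] → 41
+3 pad (align 4)
@44: refcount [4B, align 4] → 48
@48: prio [2B, align 2] → 50
@50: pid [1B, align 1] → 51
+1 pad (align 2)
@52: start_time [2B, align 2] → 54
+2 tail pad (align 8)
size 56, align 8
— Header2 —
@0: state [24B, align 8] → 24
@24: rss [8B, align 8] → 32
@32: uid [4B, align 4] → 36
@36: refcount [4B, align 4] → 40
@40: prio [2B, align 2] → 42
@42: start_time [2B, align 2] → 44
@44: cpu [1B, align 1] → 45
@45: gid [1B, align 1] → 46
@46: pid [1B, align 1] → 47
+1 tail pad (align 8)
size 48, align 8
56 − 48 = 8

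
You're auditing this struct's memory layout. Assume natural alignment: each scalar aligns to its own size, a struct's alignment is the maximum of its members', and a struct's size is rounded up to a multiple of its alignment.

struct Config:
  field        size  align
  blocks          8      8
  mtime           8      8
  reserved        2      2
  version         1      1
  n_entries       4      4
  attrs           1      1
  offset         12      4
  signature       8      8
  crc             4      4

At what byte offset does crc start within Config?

blocks at 0 (size 8, align 8) → ends 8
mtime at 8 (size 8, align 8) → ends 16
reserved at 16 (size 2, align 2) → ends 18
version at 18 (size 1, align 1) → ends 19
pad 1 to align 4 for n_entries
n_entries at 20 (size 4, align 4) → ends 24
attrs at 24 (size 1, align 1) → ends 25
pad 3 to align 4 for offset
offset at 28 (size 12, align 4) → ends 40
signature at 40 (size 8, align 8) → ends 48
crc at 48 (size 4, align 4) → ends 52

48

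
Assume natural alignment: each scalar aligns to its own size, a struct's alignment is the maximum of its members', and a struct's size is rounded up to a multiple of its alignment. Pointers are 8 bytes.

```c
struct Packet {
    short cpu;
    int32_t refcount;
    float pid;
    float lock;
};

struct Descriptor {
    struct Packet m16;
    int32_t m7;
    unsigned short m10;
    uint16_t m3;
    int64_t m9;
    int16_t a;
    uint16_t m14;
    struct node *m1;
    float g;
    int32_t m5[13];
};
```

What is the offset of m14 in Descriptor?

Packet: cpu at 0 (size 2, align 2) → ends 2; pad 2 to align 4 for refcount; refcount at 4 (size 4, align 4) → ends 8; pid at 8 (size 4, align 4) → ends 12; lock at 12 (size 4, align 4) → ends 16; total 16 bytes, alignment 4
m16 at 0 (size 16, align 4) → ends 16
m7 at 16 (size 4, align 4) → ends 20
m10 at 20 (size 2, align 2) → ends 22
m3 at 22 (size 2, align 2) → ends 24
m9 at 24 (size 8, align 8) → ends 32
a at 32 (size 2, align 2) → ends 34
m14 at 34 (size 2, align 2) → ends 36

34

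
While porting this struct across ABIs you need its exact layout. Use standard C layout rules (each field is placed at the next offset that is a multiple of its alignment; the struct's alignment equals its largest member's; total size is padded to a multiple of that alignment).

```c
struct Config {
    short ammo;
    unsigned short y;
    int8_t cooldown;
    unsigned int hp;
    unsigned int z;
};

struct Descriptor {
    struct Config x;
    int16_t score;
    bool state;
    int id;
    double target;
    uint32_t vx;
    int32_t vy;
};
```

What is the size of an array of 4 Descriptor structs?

160

Config: 0..2  ammo  (2B, 2-aligned); 2..4  y  (2B, 2-aligned); 4..5  cooldown  (1B, 1-aligned); 5..8  -- padding (3B); 8..12  hp  (4B, 4-aligned); 12..16  z  (4B, 4-aligned); sizeof = 16, alignof = 4
0..16  x  (16B, 4-aligned)
16..18  score  (2B, 2-aligned)
18..19  state  (1B, 1-aligned)
19..20  -- padding (1B)
20..24  id  (4B, 4-aligned)
24..32  target  (8B, 8-aligned)
32..36  vx  (4B, 4-aligned)
36..40  vy  (4B, 4-aligned)
sizeof = 40, alignof = 8
array of 4: 4 × 40 = 160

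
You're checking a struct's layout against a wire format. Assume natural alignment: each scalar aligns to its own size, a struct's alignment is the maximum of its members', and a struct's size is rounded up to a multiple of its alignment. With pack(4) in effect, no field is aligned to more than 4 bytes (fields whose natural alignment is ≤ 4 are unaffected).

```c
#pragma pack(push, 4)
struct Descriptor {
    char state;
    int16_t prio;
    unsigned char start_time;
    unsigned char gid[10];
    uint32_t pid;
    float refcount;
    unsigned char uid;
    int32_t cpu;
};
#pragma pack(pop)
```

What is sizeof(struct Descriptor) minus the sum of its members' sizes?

5

state at 0 (size 1, align 1) → ends 1
pad 1 to align 2 for prio
prio at 2 (size 2, align 2) → ends 4
start_time at 4 (size 1, align 1) → ends 5
gid at 5 (size 10, align 1) → ends 15
pad 1 to align 4 for pid
pid at 16 (size 4, align 4) → ends 20
refcount at 20 (size 4, align 4) → ends 24
uid at 24 (size 1, align 1) → ends 25
pad 3 to align 4 for cpu
cpu at 28 (size 4, align 4) → ends 32
total 32 bytes, alignment 4
data bytes 27, size 32 → padding 5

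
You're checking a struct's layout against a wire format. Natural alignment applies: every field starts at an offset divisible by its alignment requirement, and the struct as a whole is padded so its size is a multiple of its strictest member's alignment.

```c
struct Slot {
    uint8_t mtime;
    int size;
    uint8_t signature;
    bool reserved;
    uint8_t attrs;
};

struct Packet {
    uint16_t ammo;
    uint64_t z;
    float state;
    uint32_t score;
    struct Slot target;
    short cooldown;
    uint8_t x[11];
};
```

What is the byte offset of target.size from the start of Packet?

28

Slot: 0..1  mtime  (1B, 1-aligned); 1..4  -- padding (3B); 4..8  size  (4B, 4-aligned); 8..9  signature  (1B, 1-aligned); 9..10  reserved  (1B, 1-aligned); 10..11  attrs  (1B, 1-aligned); 11..12  -- tail padding (1B); sizeof = 12, alignof = 4
0..2  ammo  (2B, 2-aligned)
2..8  -- padding (6B)
8..16  z  (8B, 8-aligned)
16..20  state  (4B, 4-aligned)
20..24  score  (4B, 4-aligned)
24..36  target  (12B, 4-aligned)
within Slot: size at 4
24 + 4 = 28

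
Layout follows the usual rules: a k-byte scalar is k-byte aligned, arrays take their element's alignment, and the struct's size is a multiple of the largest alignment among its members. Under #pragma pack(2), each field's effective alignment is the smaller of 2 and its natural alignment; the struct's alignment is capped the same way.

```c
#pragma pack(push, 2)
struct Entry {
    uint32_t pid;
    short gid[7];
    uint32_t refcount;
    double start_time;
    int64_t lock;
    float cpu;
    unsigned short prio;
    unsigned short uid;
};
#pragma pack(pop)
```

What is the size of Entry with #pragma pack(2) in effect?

pid at 0 (size 4, align 2) → ends 4
gid at 4 (size 14, align 2) → ends 18
refcount at 18 (size 4, align 2) → ends 22
start_time at 22 (size 8, align 2) → ends 30
lock at 30 (size 8, align 2) → ends 38
cpu at 38 (size 4, align 2) → ends 42
prio at 42 (size 2, align 2) → ends 44
uid at 44 (size 2, align 2) → ends 46
total 46 bytes, alignment 2

46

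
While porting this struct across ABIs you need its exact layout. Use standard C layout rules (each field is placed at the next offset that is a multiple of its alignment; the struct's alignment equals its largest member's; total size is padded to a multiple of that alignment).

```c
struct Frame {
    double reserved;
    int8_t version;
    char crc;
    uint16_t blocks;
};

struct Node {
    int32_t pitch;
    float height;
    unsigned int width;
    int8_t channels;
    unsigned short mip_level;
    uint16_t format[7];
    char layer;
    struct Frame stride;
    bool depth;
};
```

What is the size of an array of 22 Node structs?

Frame: 0..8  reserved  (8B, 8-aligned); 8..9  version  (1B, 1-aligned); 9..10  crc  (1B, 1-aligned); 10..12  blocks  (2B, 2-aligned); 12..16  -- tail padding (4B); sizeof = 16, alignof = 8
0..4  pitch  (4B, 4-aligned)
4..8  height  (4B, 4-aligned)
8..12  width  (4B, 4-aligned)
12..13  channels  (1B, 1-aligned)
13..14  -- padding (1B)
14..16  mip_level  (2B, 2-aligned)
16..30  format  (14B, 2-aligned)
30..31  layer  (1B, 1-aligned)
31..32  -- padding (1B)
32..48  stride  (16B, 8-aligned)
48..49  depth  (1B, 1-aligned)
49..56  -- tail padding (7B)
sizeof = 56, alignof = 8
array of 22: 22 × 56 = 1232

1232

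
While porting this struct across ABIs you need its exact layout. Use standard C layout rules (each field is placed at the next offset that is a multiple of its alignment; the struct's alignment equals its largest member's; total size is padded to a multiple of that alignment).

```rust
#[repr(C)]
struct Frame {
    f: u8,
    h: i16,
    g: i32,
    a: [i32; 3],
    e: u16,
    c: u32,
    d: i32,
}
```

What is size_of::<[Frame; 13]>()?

0..1  f  (1B, 1-aligned)
1..2  -- padding (1B)
2..4  h  (2B, 2-aligned)
4..8  g  (4B, 4-aligned)
8..20  a  (12B, 4-aligned)
20..22  e  (2B, 2-aligned)
22..24  -- padding (2B)
24..28  c  (4B, 4-aligned)
28..32  d  (4B, 4-aligned)
sizeof = 32, alignof = 4
array of 13: 13 × 32 = 416

416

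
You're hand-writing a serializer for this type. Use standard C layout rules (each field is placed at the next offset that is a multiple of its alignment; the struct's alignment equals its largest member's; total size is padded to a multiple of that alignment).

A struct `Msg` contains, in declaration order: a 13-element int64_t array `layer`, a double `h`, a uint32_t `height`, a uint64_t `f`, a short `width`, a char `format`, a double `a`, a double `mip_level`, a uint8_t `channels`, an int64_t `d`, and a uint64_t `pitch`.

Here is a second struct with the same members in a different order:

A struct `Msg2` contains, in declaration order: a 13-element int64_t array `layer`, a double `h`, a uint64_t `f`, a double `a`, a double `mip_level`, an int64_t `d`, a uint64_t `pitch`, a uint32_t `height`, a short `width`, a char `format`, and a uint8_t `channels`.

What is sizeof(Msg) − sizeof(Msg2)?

layer at 0 (size 104, align 8) → ends 104
h at 104 (size 8, align 8) → ends 112
height at 112 (size 4, align 4) → ends 116
pad 4 to align 8 for f
f at 120 (size 8, align 8) → ends 128
width at 128 (size 2, align 2) → ends 130
format at 130 (size 1, align 1) → ends 131
pad 5 to align 8 for a
a at 136 (size 8, align 8) → ends 144
mip_level at 144 (size 8, align 8) → ends 152
channels at 152 (size 1, align 1) → ends 153
pad 7 to align 8 for d
d at 160 (size 8, align 8) → ends 168
pitch at 168 (size 8, align 8) → ends 176
total 176 bytes, alignment 8
— Msg2 —
layer at 0 (size 104, align 8) → ends 104
h at 104 (size 8, align 8) → ends 112
f at 112 (size 8, align 8) → ends 120
a at 120 (size 8, align 8) → ends 128
mip_level at 128 (size 8, align 8) → ends 136
d at 136 (size 8, align 8) → ends 144
pitch at 144 (size 8, align 8) → ends 152
height at 152 (size 4, align 4) → ends 156
width at 156 (size 2, align 2) → ends 158
format at 158 (size 1, align 1) → ends 159
channels at 159 (size 1, align 1) → ends 160
total 160 bytes, alignment 8
176 − 160 = 16

16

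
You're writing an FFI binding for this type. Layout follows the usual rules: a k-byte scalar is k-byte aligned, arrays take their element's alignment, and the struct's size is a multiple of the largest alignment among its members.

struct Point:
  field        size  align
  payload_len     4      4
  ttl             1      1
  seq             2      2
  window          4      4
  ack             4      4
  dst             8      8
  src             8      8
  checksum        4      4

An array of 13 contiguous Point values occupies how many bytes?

520

payload_len at 0 (size 4, align 4) → ends 4
ttl at 4 (size 1, align 1) → ends 5
pad 1 to align 2 for seq
seq at 6 (size 2, align 2) → ends 8
window at 8 (size 4, align 4) → ends 12
ack at 12 (size 4, align 4) → ends 16
dst at 16 (size 8, align 8) → ends 24
src at 24 (size 8, align 8) → ends 32
checksum at 32 (size 4, align 4) → ends 36
tail pad 4 to reach multiple of 8
total 40 bytes, alignment 8
array of 13: 13 × 40 = 520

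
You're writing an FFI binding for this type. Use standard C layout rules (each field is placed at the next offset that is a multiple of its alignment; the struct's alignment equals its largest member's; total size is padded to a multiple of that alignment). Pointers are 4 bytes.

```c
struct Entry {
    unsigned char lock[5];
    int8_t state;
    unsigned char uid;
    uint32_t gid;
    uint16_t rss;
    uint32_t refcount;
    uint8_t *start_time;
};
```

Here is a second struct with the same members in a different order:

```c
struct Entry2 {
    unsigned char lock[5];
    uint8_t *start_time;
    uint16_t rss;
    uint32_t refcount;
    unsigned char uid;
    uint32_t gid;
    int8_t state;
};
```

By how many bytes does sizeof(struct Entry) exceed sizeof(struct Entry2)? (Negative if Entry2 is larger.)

-8

0..5  lock  (5B, 1-aligned)
5..6  state  (1B, 1-aligned)
6..7  uid  (1B, 1-aligned)
7..8  -- padding (1B)
8..12  gid  (4B, 4-aligned)
12..14  rss  (2B, 2-aligned)
14..16  -- padding (2B)
16..20  refcount  (4B, 4-aligned)
20..24  start_time  (4B, 4-aligned)
sizeof = 24, alignof = 4
— Entry2 —
0..5  lock  (5B, 1-aligned)
5..8  -- padding (3B)
8..12  start_time  (4B, 4-aligned)
12..14  rss  (2B, 2-aligned)
14..16  -- padding (2B)
16..20  refcount  (4B, 4-aligned)
20..21  uid  (1B, 1-aligned)
21..24  -- padding (3B)
24..28  gid  (4B, 4-aligned)
28..29  state  (1B, 1-aligned)
29..32  -- tail padding (3B)
sizeof = 32, alignof = 4
24 − 32 = -8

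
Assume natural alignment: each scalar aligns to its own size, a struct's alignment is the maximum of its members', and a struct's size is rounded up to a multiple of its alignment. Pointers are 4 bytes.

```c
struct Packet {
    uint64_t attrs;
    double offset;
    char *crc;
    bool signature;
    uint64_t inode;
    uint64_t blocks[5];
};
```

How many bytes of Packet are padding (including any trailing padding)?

@0: attrs [8B, align 8] → 8
@8: offset [8B, align 8] → 16
@16: crc [4B, align 4] → 20
@20: signature [1B, align 1] → 21
+3 pad (align 8)
@24: inode [8B, align 8] → 32
@32: blocks [40B, align 8] → 72
size 72, align 8
data bytes 69, size 72 → padding 3

3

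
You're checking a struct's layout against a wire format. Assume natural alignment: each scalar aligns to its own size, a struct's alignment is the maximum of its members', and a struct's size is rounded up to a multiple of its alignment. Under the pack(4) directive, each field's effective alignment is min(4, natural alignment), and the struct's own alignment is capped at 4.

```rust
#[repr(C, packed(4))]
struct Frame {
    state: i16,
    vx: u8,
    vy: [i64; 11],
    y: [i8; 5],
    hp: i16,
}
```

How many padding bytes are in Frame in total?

2

0..2  state  (2B, 2-aligned)
2..3  vx  (1B, 1-aligned)
3..4  -- padding (1B)
4..92  vy  (88B, 4-aligned)
92..97  y  (5B, 1-aligned)
97..98  -- padding (1B)
98..100  hp  (2B, 2-aligned)
sizeof = 100, alignof = 4
data bytes 98, size 100 → padding 2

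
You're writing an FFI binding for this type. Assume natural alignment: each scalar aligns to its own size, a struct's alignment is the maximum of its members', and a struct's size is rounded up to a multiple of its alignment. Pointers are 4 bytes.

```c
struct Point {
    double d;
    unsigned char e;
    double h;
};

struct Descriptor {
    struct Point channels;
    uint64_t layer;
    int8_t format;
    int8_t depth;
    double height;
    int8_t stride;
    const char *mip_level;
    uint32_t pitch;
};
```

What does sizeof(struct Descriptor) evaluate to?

64

Point: 0..8  d  (8B, 8-aligned); 8..9  e  (1B, 1-aligned); 9..16  -- padding (7B); 16..24  h  (8B, 8-aligned); sizeof = 24, alignof = 8
0..24  channels  (24B, 8-aligned)
24..32  layer  (8B, 8-aligned)
32..33  format  (1B, 1-aligned)
33..34  depth  (1B, 1-aligned)
34..40  -- padding (6B)
40..48  height  (8B, 8-aligned)
48..49  stride  (1B, 1-aligned)
49..52  -- padding (3B)
52..56  mip_level  (4B, 4-aligned)
56..60  pitch  (4B, 4-aligned)
60..64  -- tail padding (4B)
sizeof = 64, alignof = 8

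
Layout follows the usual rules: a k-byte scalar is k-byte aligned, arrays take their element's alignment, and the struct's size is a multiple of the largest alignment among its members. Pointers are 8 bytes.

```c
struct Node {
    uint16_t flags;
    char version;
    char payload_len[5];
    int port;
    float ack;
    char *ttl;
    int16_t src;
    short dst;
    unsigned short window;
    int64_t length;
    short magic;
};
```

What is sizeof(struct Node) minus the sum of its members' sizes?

8

flags at 0 (size 2, align 2) → ends 2
version at 2 (size 1, align 1) → ends 3
payload_len at 3 (size 5, align 1) → ends 8
port at 8 (size 4, align 4) → ends 12
ack at 12 (size 4, align 4) → ends 16
ttl at 16 (size 8, align 8) → ends 24
src at 24 (size 2, align 2) → ends 26
dst at 26 (size 2, align 2) → ends 28
window at 28 (size 2, align 2) → ends 30
pad 2 to align 8 for length
length at 32 (size 8, align 8) → ends 40
magic at 40 (size 2, align 2) → ends 42
tail pad 6 to reach multiple of 8
total 48 bytes, alignment 8
data bytes 40, size 48 → padding 8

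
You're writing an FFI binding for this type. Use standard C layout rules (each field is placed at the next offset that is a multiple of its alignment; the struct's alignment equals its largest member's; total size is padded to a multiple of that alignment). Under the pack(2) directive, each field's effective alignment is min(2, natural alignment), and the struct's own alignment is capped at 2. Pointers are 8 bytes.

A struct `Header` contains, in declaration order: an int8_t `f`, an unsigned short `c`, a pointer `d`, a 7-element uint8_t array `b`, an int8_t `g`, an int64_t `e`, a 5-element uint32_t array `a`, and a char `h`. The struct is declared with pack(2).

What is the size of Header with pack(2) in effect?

@0: f [1B, align 1] → 1
+1 pad (align 2)
@2: c [2B, align 2] → 4
@4: d [8B, align 2] → 12
@12: b [7B, align 1] → 19
@19: g [1B, align 1] → 20
@20: e [8B, align 2] → 28
@28: a [20B, align 2] → 48
@48: h [1B, align 1] → 49
+1 tail pad (align 2)
size 50, align 2

50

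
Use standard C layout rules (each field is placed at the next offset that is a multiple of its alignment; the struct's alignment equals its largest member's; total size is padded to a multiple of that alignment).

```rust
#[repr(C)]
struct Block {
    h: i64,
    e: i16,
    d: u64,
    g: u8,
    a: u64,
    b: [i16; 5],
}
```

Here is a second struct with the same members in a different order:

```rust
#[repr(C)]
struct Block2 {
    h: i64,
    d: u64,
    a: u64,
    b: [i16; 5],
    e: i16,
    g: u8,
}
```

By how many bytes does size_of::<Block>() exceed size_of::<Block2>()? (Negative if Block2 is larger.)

0..8  h  (8B, 8-aligned)
8..10  e  (2B, 2-aligned)
10..16  -- padding (6B)
16..24  d  (8B, 8-aligned)
24..25  g  (1B, 1-aligned)
25..32  -- padding (7B)
32..40  a  (8B, 8-aligned)
40..50  b  (10B, 2-aligned)
50..56  -- tail padding (6B)
sizeof = 56, alignof = 8
— Block2 —
0..8  h  (8B, 8-aligned)
8..16  d  (8B, 8-aligned)
16..24  a  (8B, 8-aligned)
24..34  b  (10B, 2-aligned)
34..36  e  (2B, 2-aligned)
36..37  g  (1B, 1-aligned)
37..40  -- tail padding (3B)
sizeof = 40, alignof = 8
56 − 40 = 16

16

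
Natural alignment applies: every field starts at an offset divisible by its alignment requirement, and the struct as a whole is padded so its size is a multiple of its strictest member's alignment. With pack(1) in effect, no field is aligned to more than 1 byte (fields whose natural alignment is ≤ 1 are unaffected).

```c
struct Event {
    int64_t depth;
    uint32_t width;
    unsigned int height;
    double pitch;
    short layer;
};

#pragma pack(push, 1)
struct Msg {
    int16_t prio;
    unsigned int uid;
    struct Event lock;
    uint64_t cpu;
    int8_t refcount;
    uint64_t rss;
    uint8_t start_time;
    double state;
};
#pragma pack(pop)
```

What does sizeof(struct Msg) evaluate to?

Event: depth at 0 (size 8, align 8) → ends 8; width at 8 (size 4, align 4) → ends 12; height at 12 (size 4, align 4) → ends 16; pitch at 16 (size 8, align 8) → ends 24; layer at 24 (size 2, align 2) → ends 26; tail pad 6 to reach multiple of 8; total 32 bytes, alignment 8
prio at 0 (size 2, align 1) → ends 2
uid at 2 (size 4, align 1) → ends 6
lock at 6 (size 32, align 1) → ends 38
cpu at 38 (size 8, align 1) → ends 46
refcount at 46 (size 1, align 1) → ends 47
rss at 47 (size 8, align 1) → ends 55
start_time at 55 (size 1, align 1) → ends 56
state at 56 (size 8, align 1) → ends 64
total 64 bytes, alignment 1

64 bytes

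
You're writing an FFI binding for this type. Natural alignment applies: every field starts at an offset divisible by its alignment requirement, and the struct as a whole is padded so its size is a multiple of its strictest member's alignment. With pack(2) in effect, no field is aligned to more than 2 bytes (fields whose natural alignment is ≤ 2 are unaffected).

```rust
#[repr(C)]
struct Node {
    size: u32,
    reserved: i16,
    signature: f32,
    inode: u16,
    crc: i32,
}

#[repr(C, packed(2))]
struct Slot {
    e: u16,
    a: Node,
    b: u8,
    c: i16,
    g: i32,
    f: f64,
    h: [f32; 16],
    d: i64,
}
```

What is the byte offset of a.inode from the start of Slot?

14

Node: 0..4  size  (4B, 4-aligned); 4..6  reserved  (2B, 2-aligned); 6..8  -- padding (2B); 8..12  signature  (4B, 4-aligned); 12..14  inode  (2B, 2-aligned); 14..16  -- padding (2B); 16..20  crc  (4B, 4-aligned); sizeof = 20, alignof = 4
0..2  e  (2B, 2-aligned)
2..22  a  (20B, 2-aligned)
within Node: inode at 12
2 + 12 = 14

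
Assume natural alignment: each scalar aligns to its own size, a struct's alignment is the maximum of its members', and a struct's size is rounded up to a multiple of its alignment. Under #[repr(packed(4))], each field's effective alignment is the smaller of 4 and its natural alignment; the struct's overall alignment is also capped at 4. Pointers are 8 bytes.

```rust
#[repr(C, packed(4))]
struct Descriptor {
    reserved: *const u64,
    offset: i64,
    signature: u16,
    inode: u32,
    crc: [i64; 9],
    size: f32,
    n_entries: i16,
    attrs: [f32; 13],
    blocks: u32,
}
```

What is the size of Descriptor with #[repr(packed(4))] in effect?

160

reserved at 0 (size 8, align 4) → ends 8
offset at 8 (size 8, align 4) → ends 16
signature at 16 (size 2, align 2) → ends 18
pad 2 to align 4 for inode
inode at 20 (size 4, align 4) → ends 24
crc at 24 (size 72, align 4) → ends 96
size at 96 (size 4, align 4) → ends 100
n_entries at 100 (size 2, align 2) → ends 102
pad 2 to align 4 for attrs
attrs at 104 (size 52, align 4) → ends 156
blocks at 156 (size 4, align 4) → ends 160
total 160 bytes, alignment 4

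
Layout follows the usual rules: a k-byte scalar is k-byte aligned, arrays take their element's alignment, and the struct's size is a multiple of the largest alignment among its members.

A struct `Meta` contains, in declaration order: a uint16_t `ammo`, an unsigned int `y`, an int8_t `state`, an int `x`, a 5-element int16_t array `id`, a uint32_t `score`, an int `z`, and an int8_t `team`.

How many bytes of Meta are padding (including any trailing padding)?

10

0..2  ammo  (2B, 2-aligned)
2..4  -- padding (2B)
4..8  y  (4B, 4-aligned)
8..9  state  (1B, 1-aligned)
9..12  -- padding (3B)
12..16  x  (4B, 4-aligned)
16..26  id  (10B, 2-aligned)
26..28  -- padding (2B)
28..32  score  (4B, 4-aligned)
32..36  z  (4B, 4-aligned)
36..37  team  (1B, 1-aligned)
37..40  -- tail padding (3B)
sizeof = 40, alignof = 4
data bytes 30, size 40 → padding 10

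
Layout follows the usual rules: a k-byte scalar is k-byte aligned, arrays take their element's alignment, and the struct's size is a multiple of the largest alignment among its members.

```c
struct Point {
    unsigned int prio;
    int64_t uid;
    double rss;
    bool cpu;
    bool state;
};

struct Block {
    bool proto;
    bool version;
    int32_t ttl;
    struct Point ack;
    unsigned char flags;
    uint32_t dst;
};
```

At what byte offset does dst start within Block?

Point: 0..4  prio  (4B, 4-aligned); 4..8  -- padding (4B); 8..16  uid  (8B, 8-aligned); 16..24  rss  (8B, 8-aligned); 24..25  cpu  (1B, 1-aligned); 25..26  state  (1B, 1-aligned); 26..32  -- tail padding (6B); sizeof = 32, alignof = 8
0..1  proto  (1B, 1-aligned)
1..2  version  (1B, 1-aligned)
2..4  -- padding (2B)
4..8  ttl  (4B, 4-aligned)
8..40  ack  (32B, 8-aligned)
40..41  flags  (1B, 1-aligned)
41..44  -- padding (3B)
44..48  dst  (4B, 4-aligned)

44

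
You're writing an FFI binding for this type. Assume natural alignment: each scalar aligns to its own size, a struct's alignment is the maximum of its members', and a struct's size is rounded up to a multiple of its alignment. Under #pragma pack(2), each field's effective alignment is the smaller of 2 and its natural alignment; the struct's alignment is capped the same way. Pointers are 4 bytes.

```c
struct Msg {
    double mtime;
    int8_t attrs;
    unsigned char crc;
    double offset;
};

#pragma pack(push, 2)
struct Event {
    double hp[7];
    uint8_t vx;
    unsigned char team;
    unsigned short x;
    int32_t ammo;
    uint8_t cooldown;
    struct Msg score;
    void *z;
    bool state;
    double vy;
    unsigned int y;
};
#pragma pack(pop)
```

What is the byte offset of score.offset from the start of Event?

Msg: 0..8  mtime  (8B, 8-aligned); 8..9  attrs  (1B, 1-aligned); 9..10  crc  (1B, 1-aligned); 10..16  -- padding (6B); 16..24  offset  (8B, 8-aligned); sizeof = 24, alignof = 8
0..56  hp  (56B, 2-aligned)
56..57  vx  (1B, 1-aligned)
57..58  team  (1B, 1-aligned)
58..60  x  (2B, 2-aligned)
60..64  ammo  (4B, 2-aligned)
64..65  cooldown  (1B, 1-aligned)
65..66  -- padding (1B)
66..90  score  (24B, 2-aligned)
within Msg: offset at 16
66 + 16 = 82

82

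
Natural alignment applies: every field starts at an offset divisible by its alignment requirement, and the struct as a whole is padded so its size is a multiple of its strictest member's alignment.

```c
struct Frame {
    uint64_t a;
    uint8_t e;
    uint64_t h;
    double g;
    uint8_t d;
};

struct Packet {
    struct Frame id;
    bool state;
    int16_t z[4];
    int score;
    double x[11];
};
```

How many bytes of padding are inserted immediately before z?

Frame: a at 0 (size 8, align 8) → ends 8; e at 8 (size 1, align 1) → ends 9; pad 7 to align 8 for h; h at 16 (size 8, align 8) → ends 24; g at 24 (size 8, align 8) → ends 32; d at 32 (size 1, align 1) → ends 33; tail pad 7 to reach multiple of 8; total 40 bytes, alignment 8
id at 0 (size 40, align 8) → ends 40
state at 40 (size 1, align 1) → ends 41
pad 1 to align 2 for z
z at 42 (size 8, align 2) → ends 50

1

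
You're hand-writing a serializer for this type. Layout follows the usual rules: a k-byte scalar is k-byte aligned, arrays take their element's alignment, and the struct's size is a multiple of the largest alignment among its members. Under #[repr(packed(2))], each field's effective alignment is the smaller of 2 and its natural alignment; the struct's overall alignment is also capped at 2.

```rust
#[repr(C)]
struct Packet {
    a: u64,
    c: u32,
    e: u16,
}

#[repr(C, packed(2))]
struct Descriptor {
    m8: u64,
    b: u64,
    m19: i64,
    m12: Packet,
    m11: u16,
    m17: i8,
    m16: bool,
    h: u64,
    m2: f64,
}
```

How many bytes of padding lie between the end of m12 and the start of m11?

0

Packet: 0..8  a  (8B, 8-aligned); 8..12  c  (4B, 4-aligned); 12..14  e  (2B, 2-aligned); 14..16  -- tail padding (2B); sizeof = 16, alignof = 8
0..8  m8  (8B, 2-aligned)
8..16  b  (8B, 2-aligned)
16..24  m19  (8B, 2-aligned)
24..40  m12  (16B, 2-aligned)
40..42  m11  (2B, 2-aligned)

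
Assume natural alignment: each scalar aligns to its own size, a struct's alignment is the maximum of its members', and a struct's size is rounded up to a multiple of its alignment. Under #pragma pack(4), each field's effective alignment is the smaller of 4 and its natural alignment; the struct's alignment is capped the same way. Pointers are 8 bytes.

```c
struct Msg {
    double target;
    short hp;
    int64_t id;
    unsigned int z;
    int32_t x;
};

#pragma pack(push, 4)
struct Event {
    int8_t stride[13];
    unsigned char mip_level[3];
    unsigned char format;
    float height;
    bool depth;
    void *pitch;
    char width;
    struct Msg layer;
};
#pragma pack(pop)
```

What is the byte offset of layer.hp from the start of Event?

48

Msg: @0: target [8B, align 8] → 8; @8: hp [2B, align 2] → 10; +6 pad (align 8); @16: id [8B, align 8] → 24; @24: z [4B, align 4] → 28; @28: x [4B, align 4] → 32; size 32, align 8
@0: stride [13B, align 1] → 13
@13: mip_level [3B, align 1] → 16
@16: format [1B, align 1] → 17
+3 pad (align 4)
@20: height [4B, align 4] → 24
@24: depth [1B, align 1] → 25
+3 pad (align 4)
@28: pitch [8B, align 4] → 36
@36: width [1B, align 1] → 37
+3 pad (align 4)
@40: layer [32B, align 4] → 72
within Msg: hp at 8
40 + 8 = 48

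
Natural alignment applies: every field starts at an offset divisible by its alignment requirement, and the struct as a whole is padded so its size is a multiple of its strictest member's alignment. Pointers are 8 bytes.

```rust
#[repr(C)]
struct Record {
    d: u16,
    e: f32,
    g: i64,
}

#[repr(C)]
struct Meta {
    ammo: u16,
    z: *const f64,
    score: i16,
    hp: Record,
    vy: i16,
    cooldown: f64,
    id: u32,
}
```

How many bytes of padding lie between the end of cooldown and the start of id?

Record: @0: d [2B, align 2] → 2; +2 pad (align 4); @4: e [4B, align 4] → 8; @8: g [8B, align 8] → 16; size 16, align 8
@0: ammo [2B, align 2] → 2
+6 pad (align 8)
@8: z [8B, align 8] → 16
@16: score [2B, align 2] → 18
+6 pad (align 8)
@24: hp [16B, align 8] → 40
@40: vy [2B, align 2] → 42
+6 pad (align 8)
@48: cooldown [8B, align 8] → 56
@56: id [4B, align 4] → 60

0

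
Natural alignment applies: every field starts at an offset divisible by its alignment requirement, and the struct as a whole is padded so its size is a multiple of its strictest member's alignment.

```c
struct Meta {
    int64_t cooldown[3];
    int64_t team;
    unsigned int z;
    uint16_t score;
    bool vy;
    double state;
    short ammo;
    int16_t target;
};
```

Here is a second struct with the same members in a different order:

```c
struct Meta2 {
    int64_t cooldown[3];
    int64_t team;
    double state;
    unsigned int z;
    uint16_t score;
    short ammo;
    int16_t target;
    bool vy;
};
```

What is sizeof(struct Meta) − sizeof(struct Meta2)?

0

0..24  cooldown  (24B, 8-aligned)
24..32  team  (8B, 8-aligned)
32..36  z  (4B, 4-aligned)
36..38  score  (2B, 2-aligned)
38..39  vy  (1B, 1-aligned)
39..40  -- padding (1B)
40..48  state  (8B, 8-aligned)
48..50  ammo  (2B, 2-aligned)
50..52  target  (2B, 2-aligned)
52..56  -- tail padding (4B)
sizeof = 56, alignof = 8
— Meta2 —
0..24  cooldown  (24B, 8-aligned)
24..32  team  (8B, 8-aligned)
32..40  state  (8B, 8-aligned)
40..44  z  (4B, 4-aligned)
44..46  score  (2B, 2-aligned)
46..48  ammo  (2B, 2-aligned)
48..50  target  (2B, 2-aligned)
50..51  vy  (1B, 1-aligned)
51..56  -- tail padding (5B)
sizeof = 56, alignof = 8
56 − 56 = 0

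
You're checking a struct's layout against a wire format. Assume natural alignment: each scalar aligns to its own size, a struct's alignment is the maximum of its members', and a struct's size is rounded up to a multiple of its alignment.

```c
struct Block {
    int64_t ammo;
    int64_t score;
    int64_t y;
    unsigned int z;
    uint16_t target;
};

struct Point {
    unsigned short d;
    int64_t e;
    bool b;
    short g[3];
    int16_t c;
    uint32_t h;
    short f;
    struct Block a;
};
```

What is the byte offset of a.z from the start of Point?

Block: @0: ammo [8B, align 8] → 8; @8: score [8B, align 8] → 16; @16: y [8B, align 8] → 24; @24: z [4B, align 4] → 28; @28: target [2B, align 2] → 30; +2 tail pad (align 8); size 32, align 8
@0: d [2B, align 2] → 2
+6 pad (align 8)
@8: e [8B, align 8] → 16
@16: b [1B, align 1] → 17
+1 pad (align 2)
@18: g [6B, align 2] → 24
@24: c [2B, align 2] → 26
+2 pad (align 4)
@28: h [4B, align 4] → 32
@32: f [2B, align 2] → 34
+6 pad (align 8)
@40: a [32B, align 8] → 72
within Block: z at 24
40 + 24 = 64

64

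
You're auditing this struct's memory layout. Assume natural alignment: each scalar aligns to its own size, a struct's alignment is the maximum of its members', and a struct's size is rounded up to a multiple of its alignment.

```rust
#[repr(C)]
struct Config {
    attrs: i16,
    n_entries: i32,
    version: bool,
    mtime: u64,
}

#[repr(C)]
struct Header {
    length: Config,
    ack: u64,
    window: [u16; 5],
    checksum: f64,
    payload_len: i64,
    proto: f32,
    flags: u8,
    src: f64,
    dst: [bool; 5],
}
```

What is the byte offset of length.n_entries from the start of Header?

4

Config: attrs at 0 (size 2, align 2) → ends 2; pad 2 to align 4 for n_entries; n_entries at 4 (size 4, align 4) → ends 8; version at 8 (size 1, align 1) → ends 9; pad 7 to align 8 for mtime; mtime at 16 (size 8, align 8) → ends 24; total 24 bytes, alignment 8
length at 0 (size 24, align 8) → ends 24
within Config: n_entries at 4
0 + 4 = 4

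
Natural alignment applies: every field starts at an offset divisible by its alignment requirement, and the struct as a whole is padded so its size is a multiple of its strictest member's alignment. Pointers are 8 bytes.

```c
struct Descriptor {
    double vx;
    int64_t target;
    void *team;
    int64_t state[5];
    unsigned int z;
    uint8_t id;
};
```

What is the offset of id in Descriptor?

68

@0: vx [8B, align 8] → 8
@8: target [8B, align 8] → 16
@16: team [8B, align 8] → 24
@24: state [40B, align 8] → 64
@64: z [4B, align 4] → 68
@68: id [1B, align 1] → 69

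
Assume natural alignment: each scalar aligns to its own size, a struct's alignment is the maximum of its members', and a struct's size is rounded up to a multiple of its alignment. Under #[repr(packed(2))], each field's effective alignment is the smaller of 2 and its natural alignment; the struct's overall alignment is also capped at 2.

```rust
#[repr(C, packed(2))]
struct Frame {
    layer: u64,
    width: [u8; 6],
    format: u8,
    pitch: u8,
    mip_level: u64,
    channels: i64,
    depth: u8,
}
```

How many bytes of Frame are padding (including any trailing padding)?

1

0..8  layer  (8B, 2-aligned)
8..14  width  (6B, 1-aligned)
14..15  format  (1B, 1-aligned)
15..16  pitch  (1B, 1-aligned)
16..24  mip_level  (8B, 2-aligned)
24..32  channels  (8B, 2-aligned)
32..33  depth  (1B, 1-aligned)
33..34  -- tail padding (1B)
sizeof = 34, alignof = 2
data bytes 33, size 34 → padding 1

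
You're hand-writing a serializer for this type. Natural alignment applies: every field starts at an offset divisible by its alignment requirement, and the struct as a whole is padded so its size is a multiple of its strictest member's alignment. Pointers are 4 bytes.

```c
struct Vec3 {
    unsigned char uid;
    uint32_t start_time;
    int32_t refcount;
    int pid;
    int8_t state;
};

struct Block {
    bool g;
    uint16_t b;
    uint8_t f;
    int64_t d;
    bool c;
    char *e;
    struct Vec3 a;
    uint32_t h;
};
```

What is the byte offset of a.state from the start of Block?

40

Vec3: 0..1  uid  (1B, 1-aligned); 1..4  -- padding (3B); 4..8  start_time  (4B, 4-aligned); 8..12  refcount  (4B, 4-aligned); 12..16  pid  (4B, 4-aligned); 16..17  state  (1B, 1-aligned); 17..20  -- tail padding (3B); sizeof = 20, alignof = 4
0..1  g  (1B, 1-aligned)
1..2  -- padding (1B)
2..4  b  (2B, 2-aligned)
4..5  f  (1B, 1-aligned)
5..8  -- padding (3B)
8..16  d  (8B, 8-aligned)
16..17  c  (1B, 1-aligned)
17..20  -- padding (3B)
20..24  e  (4B, 4-aligned)
24..44  a  (20B, 4-aligned)
within Vec3: state at 16
24 + 16 = 40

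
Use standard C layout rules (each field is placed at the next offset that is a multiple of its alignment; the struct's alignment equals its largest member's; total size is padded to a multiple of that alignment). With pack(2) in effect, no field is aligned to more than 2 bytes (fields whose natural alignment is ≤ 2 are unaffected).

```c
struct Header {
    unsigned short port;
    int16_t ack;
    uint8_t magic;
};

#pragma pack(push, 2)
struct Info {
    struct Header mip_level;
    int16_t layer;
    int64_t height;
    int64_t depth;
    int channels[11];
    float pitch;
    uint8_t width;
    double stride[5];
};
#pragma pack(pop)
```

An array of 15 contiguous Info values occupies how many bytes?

Header: 0..2  port  (2B, 2-aligned); 2..4  ack  (2B, 2-aligned); 4..5  magic  (1B, 1-aligned); 5..6  -- tail padding (1B); sizeof = 6, alignof = 2
0..6  mip_level  (6B, 2-aligned)
6..8  layer  (2B, 2-aligned)
8..16  height  (8B, 2-aligned)
16..24  depth  (8B, 2-aligned)
24..68  channels  (44B, 2-aligned)
68..72  pitch  (4B, 2-aligned)
72..73  width  (1B, 1-aligned)
73..74  -- padding (1B)
74..114  stride  (40B, 2-aligned)
sizeof = 114, alignof = 2
array of 15: 15 × 114 = 1710

1710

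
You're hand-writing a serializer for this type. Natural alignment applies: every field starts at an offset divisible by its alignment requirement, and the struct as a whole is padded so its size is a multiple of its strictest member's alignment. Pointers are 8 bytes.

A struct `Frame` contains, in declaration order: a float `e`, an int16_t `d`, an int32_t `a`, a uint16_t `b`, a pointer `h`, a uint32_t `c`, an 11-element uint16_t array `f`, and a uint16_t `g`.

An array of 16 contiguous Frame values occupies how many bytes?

896

@0: e [4B, align 4] → 4
@4: d [2B, align 2] → 6
+2 pad (align 4)
@8: a [4B, align 4] → 12
@12: b [2B, align 2] → 14
+2 pad (align 8)
@16: h [8B, align 8] → 24
@24: c [4B, align 4] → 28
@28: f [22B, align 2] → 50
@50: g [2B, align 2] → 52
+4 tail pad (align 8)
size 56, align 8
array of 16: 16 × 56 = 896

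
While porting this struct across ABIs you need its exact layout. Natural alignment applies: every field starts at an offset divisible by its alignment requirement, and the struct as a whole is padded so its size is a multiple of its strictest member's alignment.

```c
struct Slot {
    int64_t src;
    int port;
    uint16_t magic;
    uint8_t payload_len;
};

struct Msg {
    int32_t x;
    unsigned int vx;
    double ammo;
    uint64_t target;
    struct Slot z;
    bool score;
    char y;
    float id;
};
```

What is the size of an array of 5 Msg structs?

240

Slot: src at 0 (size 8, align 8) → ends 8; port at 8 (size 4, align 4) → ends 12; magic at 12 (size 2, align 2) → ends 14; payload_len at 14 (size 1, align 1) → ends 15; tail pad 1 to reach multiple of 8; total 16 bytes, alignment 8
x at 0 (size 4, align 4) → ends 4
vx at 4 (size 4, align 4) → ends 8
ammo at 8 (size 8, align 8) → ends 16
target at 16 (size 8, align 8) → ends 24
z at 24 (size 16, align 8) → ends 40
score at 40 (size 1, align 1) → ends 41
y at 41 (size 1, align 1) → ends 42
pad 2 to align 4 for id
id at 44 (size 4, align 4) → ends 48
total 48 bytes, alignment 8
array of 5: 5 × 48 = 240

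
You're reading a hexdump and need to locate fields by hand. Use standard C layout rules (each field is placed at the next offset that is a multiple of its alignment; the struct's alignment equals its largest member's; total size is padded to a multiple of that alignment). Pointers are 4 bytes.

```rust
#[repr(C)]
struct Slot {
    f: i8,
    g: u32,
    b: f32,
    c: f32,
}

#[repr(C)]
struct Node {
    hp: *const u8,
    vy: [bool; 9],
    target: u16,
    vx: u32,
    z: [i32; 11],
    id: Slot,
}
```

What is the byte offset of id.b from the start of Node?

Slot: @0: f [1B, align 1] → 1; +3 pad (align 4); @4: g [4B, align 4] → 8; @8: b [4B, align 4] → 12; @12: c [4B, align 4] → 16; size 16, align 4
@0: hp [4B, align 4] → 4
@4: vy [9B, align 1] → 13
+1 pad (align 2)
@14: target [2B, align 2] → 16
@16: vx [4B, align 4] → 20
@20: z [44B, align 4] → 64
@64: id [16B, align 4] → 80
within Slot: b at 8
64 + 8 = 72

72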